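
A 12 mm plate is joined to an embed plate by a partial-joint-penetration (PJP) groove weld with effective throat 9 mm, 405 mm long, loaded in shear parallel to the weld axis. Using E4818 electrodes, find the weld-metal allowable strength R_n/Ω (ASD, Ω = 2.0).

R_n/Ω ≈ 525 kN

E48XX → F_EXX = 480 MPa.
Effective throat (given) t_e = 9 mm.
A_we = 9 × 405 = 3645 mm².
F_nw = 0.6 F_EXX = 288 MPa.
R_n/Ω = (288 × 3645) / 2.0 × 10⁻³ = 524.9 kN.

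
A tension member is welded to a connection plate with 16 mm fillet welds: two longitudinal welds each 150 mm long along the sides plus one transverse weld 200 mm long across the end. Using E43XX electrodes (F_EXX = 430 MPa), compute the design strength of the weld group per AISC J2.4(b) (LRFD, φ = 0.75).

φR_n ≈ 1210 kN

t_e = 0.707 × 16 = 11.31 mm.
R_nwl = 0.6 × 430 × 11.31 × 300 × 10⁻³ = 875.5 kN (longitudinal, 2 welds).
R_nwt = 0.6 × 430 × 11.31 × 200 × 10⁻³ = 583.7 kN (transverse, base value).
(i) R_nwl + R_nwt = 1459 kN; (ii) 0.85 R_nwl + 1.5 R_nwt = 1620 kN.
R_n = max = 1620 kN [governs: (ii)]; φR_n = 1215 kN.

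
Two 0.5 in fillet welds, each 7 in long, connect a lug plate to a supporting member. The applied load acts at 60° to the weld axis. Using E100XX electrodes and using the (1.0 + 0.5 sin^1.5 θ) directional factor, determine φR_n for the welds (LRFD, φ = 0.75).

φR_n ≈ 312 kips

E100XX → F_EXX = 100 ksi.
t_e = 0.707 × 0.5 = 0.3535 in; A_we = 0.3535 × 14 = 4.949 in².
Directional factor: 1.0 + 0.5 sin^1.5(60°) = 1.403.
F_nw = 0.6 × 100 × 1.403 = 84.18 ksi.
φR_n = 0.75 × 84.18 × 4.949 = 312.4 kips.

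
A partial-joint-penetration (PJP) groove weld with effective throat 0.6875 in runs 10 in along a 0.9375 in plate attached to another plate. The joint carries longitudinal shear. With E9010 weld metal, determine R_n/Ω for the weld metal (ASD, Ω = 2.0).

R_n/Ω ≈ 186 kips

E90XX → F_EXX = 90 ksi.
Effective throat (given) t_e = 0.6875 in.
A_we = 0.6875 × 10 = 6.875 in².
F_nw = 0.6 F_EXX = 54 ksi.
R_n/Ω = (54 × 6.875) / 2.0 = 185.6 kips.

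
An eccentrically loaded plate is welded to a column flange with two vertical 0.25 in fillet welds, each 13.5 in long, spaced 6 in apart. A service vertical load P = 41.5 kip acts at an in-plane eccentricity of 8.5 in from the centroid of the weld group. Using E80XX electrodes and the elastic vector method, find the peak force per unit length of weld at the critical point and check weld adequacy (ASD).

E80XX → F_EXX = 80 ksi.
Total weld length L_w = 27 in. Treat welds as unit-width lines.
Polar moment about centroid: J = 2[d³/12 + d(b/2)²] = 2[13.5³/12 + 13.5×3²] = 653.1 in³.
Direct shear f_v = P/L_w = 41.5 / 27 = 1.537 kip/in (vertical).
Torsion M = P·e = 41.5 × 8.5 = 352.75 kip·in.
Critical point at (x, y) = (3, 6.75) from centroid. f_tx = M·y/J = 3.646 kip/in; f_ty = M·x/J = 1.62 kip/in.
Resultant f_max = √[f_tx² + (f_v + f_ty)²] = √[3.646² + (1.537 + 1.62)²] = 4.823 kip/in.
Capacity per unit length: r_n/Ω = (1/2.0) × 0.6 × 80 × (0.707 × 0.25) = 4.242 kip/in.
4.823 > 4.242 → NOT adequate.

f_max ≈ 4.82 kip/in; NOT adequate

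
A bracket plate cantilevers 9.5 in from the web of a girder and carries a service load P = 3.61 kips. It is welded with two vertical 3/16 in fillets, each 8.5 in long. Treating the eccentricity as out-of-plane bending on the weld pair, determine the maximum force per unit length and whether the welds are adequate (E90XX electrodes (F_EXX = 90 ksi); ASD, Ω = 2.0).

f_max ≈ 1.44 kip/in; adequate

L_w = 2 × 8.5 = 17 in; section modulus (unit throat) S = 2 × L²/6 = 24.08 in².
Direct shear f_v = P/L_w = 3.61/17 = 0.2124 kip/in.
Moment M = P × e = 3.61 × 9.5 = 34.295 kip·in; bending f_b = M/S = 1.424 kip/in.
f_max = √(f_v² + f_b²) = √(0.2124² + 1.424²) = 1.44 kip/in.
r_n/Ω = (1/2.0) × 0.6 × 90 × (0.707 × 0.1875) = 3.579 kip/in → adequate.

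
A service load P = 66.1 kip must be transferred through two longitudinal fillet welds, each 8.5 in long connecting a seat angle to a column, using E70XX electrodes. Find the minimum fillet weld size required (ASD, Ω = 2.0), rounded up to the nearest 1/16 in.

E70XX → F_EXX = 70 ksi.
Total weld length L = 17 in.
Required throat t_e = P × Ω / (0.6 F_EXX × L) = 66.1 × 2.0 / (0.6 × 70 × 17) = 0.1852 in.
Required leg w = t_e / 0.707 = 0.2619 in → use 5/16 in.

w = 5/16 in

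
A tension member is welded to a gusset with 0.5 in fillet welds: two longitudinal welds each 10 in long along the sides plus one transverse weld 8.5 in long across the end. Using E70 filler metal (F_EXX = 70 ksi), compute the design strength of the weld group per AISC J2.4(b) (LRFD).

t_e = 0.707 × 0.5 = 0.3535 in.
R_nwl = 0.6 × 70 × 0.3535 × 20 = 296.9 kip (longitudinal, 2 welds).
R_nwt = 0.6 × 70 × 0.3535 × 8.5 = 126.2 kip (transverse, base value).
(i) R_nwl + R_nwt = 423.1 kip; (ii) 0.85 R_nwl + 1.5 R_nwt = 441.7 kip.
R_n = max = 441.7 kip [governs: (ii)]; φR_n = 331.3 kip.

φR_n ≈ 331 kip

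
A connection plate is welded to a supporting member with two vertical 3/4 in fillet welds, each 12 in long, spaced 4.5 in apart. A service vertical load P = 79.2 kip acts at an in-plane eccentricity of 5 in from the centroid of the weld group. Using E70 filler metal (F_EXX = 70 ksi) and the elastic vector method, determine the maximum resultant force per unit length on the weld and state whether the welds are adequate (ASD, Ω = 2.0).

Total weld length L_w = 24 in. Treat welds as unit-width lines.
Polar moment about centroid: J = 2[d³/12 + d(b/2)²] = 2[12³/12 + 12×2.25²] = 409.5 in³.
Direct shear f_v = P/L_w = 79.2 / 24 = 3.3 kip/in (vertical).
Torsion M = P·e = 79.2 × 5 = 396 kip·in.
Critical point at (x, y) = (2.25, 6) from centroid. f_tx = M·y/J = 5.802 kip/in; f_ty = M·x/J = 2.176 kip/in.
Resultant f_max = √[f_tx² + (f_v + f_ty)²] = √[5.802² + (3.3 + 2.176)²] = 7.978 kip/in.
Capacity per unit length: r_n/Ω = (1/2.0) × 0.6 × 70 × (0.707 × 0.75) = 11.14 kip/in.
7.978 ≤ 11.14 → adequate.

f_max ≈ 7.98 kip/in; adequate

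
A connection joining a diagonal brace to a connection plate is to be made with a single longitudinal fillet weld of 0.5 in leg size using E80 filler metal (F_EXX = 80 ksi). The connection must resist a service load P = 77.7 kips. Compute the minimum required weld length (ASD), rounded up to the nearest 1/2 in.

Throat t_e = 0.707 × 0.5 = 0.3535 in.
r_n/Ω = (0.6 × 80 × 0.3535) / 2.0 = 8.484 kip/in.
L_req = P / (r_n/Ω) = 77.7 / 8.484 = 9.158 in total.
Round up → use L = 9.5 in.

L = 9.5 in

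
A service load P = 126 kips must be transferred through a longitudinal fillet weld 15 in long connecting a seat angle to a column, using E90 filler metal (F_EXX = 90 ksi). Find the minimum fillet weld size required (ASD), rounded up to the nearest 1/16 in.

w = 1/2 in

Total weld length L = 15 in.
Required throat t_e = P × Ω / (0.6 F_EXX × L) = 126 × 2.0 / (0.6 × 90 × 15) = 0.3111 in.
Required leg w = t_e / 0.707 = 0.44 in → use 1/2 in.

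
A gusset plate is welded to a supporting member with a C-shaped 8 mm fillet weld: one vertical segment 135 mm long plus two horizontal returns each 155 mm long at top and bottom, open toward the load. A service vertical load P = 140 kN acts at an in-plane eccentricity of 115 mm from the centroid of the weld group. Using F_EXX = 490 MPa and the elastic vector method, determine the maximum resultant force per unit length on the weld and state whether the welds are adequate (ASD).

Total weld length L_w = 445 mm. Treat welds as unit-width lines.
Centroid: x̄ = 2×155×77.5 / 445 = 53.99 mm from the vertical weld.
Polar moment about centroid: J = I_x + I_y = [135³/12 + 2×155×67.5²] + [135×53.99² + 2(155³/12 + 155×23.51²)] = 2803000 mm³.
Direct shear f_v = P/L_w = 140×10³ / 445 = 314.6 N/mm (vertical).
Torsion M = P·e = 140×10³ × 115 = 16100000 N·mm.
Critical point at (x, y) = (101, 67.5) from centroid. f_tx = M·y/J = 387.7 N/mm; f_ty = M·x/J = 580.2 N/mm.
Resultant f_max = √[f_tx² + (f_v + f_ty)²] = √[387.7² + (314.6 + 580.2)²] = 975.2 N/mm.
Capacity per unit length: r_n/Ω = (1/2.0) × 0.6 × 490 × (0.707 × 8) = 831.4 N/mm.
975.2 > 831.4 → NOT adequate.

f_max ≈ 975 N/mm; NOT adequate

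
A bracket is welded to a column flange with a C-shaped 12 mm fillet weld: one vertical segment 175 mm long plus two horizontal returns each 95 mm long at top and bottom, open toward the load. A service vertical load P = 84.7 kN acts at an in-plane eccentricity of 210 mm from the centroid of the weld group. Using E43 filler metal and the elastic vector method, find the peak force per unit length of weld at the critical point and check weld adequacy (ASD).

f_max ≈ 1050 N/mm; adequate

E43XX → F_EXX = 430 MPa.
Total weld length L_w = 365 mm. Treat welds as unit-width lines.
Centroid: x̄ = 2×95×47.5 / 365 = 24.73 mm from the vertical weld.
Polar moment about centroid: J = I_x + I_y = [175³/12 + 2×95×87.5²] + [175×24.73² + 2(95³/12 + 95×22.77²)] = 2250000 mm³.
Direct shear f_v = P/L_w = 84.7×10³ / 365 = 232.1 N/mm (vertical).
Torsion M = P·e = 84.7×10³ × 210 = 17787000 N·mm.
Critical point at (x, y) = (70.27, 87.5) from centroid. f_tx = M·y/J = 691.8 N/mm; f_ty = M·x/J = 555.6 N/mm.
Resultant f_max = √[f_tx² + (f_v + f_ty)²] = √[691.8² + (232.1 + 555.6)²] = 1048 N/mm.
Capacity per unit length: r_n/Ω = (1/2.0) × 0.6 × 430 × (0.707 × 12) = 1094 N/mm.
1048 ≤ 1094 → adequate.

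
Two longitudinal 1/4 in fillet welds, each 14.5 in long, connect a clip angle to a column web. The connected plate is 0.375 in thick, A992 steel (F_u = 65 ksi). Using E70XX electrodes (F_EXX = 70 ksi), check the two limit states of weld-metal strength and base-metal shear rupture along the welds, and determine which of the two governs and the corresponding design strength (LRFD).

φR_n ≈ 161 kips (weld metal governs)

t_e = 0.707 × 0.25 = 0.1767 in; L = 29 in.
Weld metal: φR_n = 0.75 × 0.6 × 70 × 0.1767 × 29 = 161.5 kips.
Base metal (shear rupture): φR_n = 0.75 × 0.6 × 65 × 0.375 × 29 = 318.1 kips.
Governing: weld metal.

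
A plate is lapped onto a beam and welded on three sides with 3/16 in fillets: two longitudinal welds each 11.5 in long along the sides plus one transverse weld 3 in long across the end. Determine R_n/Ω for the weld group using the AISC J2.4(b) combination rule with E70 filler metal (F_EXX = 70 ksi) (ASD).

t_e = 0.707 × 0.1875 = 0.1326 in.
R_nwl = 0.6 × 70 × 0.1326 × 23 = 128.1 kips (longitudinal, 2 welds).
R_nwt = 0.6 × 70 × 0.1326 × 3 = 16.7 kips (transverse, base value).
(i) R_nwl + R_nwt = 144.8 kips; (ii) 0.85 R_nwl + 1.5 R_nwt = 133.9 kips.
R_n = max = 144.8 kips [governs: (i)]; R_n/Ω = 72.38 kips.

R_n/Ω ≈ 72.4 kips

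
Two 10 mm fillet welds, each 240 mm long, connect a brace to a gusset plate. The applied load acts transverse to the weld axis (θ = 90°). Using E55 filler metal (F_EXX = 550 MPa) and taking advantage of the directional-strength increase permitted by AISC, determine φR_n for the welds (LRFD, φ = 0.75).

t_e = 0.707 × 10 = 7.07 mm; A_we = 7.07 × 480 = 3394 mm².
Directional factor: 1.0 + 0.5 sin^1.5(90°) = 1.5.
F_nw = 0.6 × 550 × 1.5 = 495 MPa.
φR_n = 0.75 × 495 × 3394 × 10⁻³ = 1260 kN.

φR_n ≈ 1260 kN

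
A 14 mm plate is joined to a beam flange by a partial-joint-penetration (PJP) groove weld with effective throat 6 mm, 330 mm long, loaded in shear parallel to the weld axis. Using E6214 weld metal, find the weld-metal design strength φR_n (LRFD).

E62XX → F_EXX = 620 MPa.
Effective throat (given) t_e = 6 mm.
A_we = 6 × 330 = 1980 mm².
F_nw = 0.6 F_EXX = 372 MPa.
φR_n = 0.75 × 372 × 1980 × 10⁻³ = 552.4 kN.

φR_n ≈ 552 kN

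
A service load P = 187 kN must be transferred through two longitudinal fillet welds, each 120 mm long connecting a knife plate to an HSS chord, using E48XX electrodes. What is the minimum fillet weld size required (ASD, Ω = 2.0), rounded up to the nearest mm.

E48XX → F_EXX = 480 MPa.
Total weld length L = 240 mm.
Required throat t_e = P × Ω / (0.6 F_EXX × L) = 187 × 2.0 / (0.6 × 480 × 240 × 10⁻³) = 5.411 mm.
Required leg w = t_e / 0.707 = 7.653 mm → use 8 mm.

w = 8 mm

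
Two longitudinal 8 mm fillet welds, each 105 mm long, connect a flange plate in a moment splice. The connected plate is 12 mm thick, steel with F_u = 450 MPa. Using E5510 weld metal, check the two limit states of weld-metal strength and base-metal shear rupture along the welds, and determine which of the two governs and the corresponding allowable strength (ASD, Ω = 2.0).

E55XX → F_EXX = 550 MPa.
t_e = 0.707 × 8 = 5.656 mm; L = 210 mm.
Weld metal: R_n/Ω = (1/2.0) × 0.6 × 550 × 5.656 × 210 × 10⁻³ = 196 kN.
Base metal (shear rupture): R_n/Ω = (1/2.0) × 0.6 × 450 × 12 × 210 × 10⁻³ = 340.2 kN.
Governing: weld metal.

R_n/Ω ≈ 196 kN (weld metal governs)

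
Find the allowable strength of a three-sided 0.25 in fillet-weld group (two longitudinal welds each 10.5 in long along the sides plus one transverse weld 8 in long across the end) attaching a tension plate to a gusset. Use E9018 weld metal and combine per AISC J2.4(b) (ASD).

E90XX → F_EXX = 90 ksi.
t_e = 0.707 × 0.25 = 0.1767 in.
R_nwl = 0.6 × 90 × 0.1767 × 21 = 200.4 kip (longitudinal, 2 welds).
R_nwt = 0.6 × 90 × 0.1767 × 8 = 76.36 kip (transverse, base value).
(i) R_nwl + R_nwt = 276.8 kip; (ii) 0.85 R_nwl + 1.5 R_nwt = 284.9 kip.
R_n = max = 284.9 kip [governs: (ii)]; R_n/Ω = 142.5 kip.

R_n/Ω ≈ 142 kip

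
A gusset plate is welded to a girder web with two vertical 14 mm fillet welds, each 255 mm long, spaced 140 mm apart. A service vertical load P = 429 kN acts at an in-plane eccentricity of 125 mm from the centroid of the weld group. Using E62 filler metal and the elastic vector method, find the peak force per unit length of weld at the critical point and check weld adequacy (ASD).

f_max ≈ 2030 N/mm; NOT adequate

E62XX → F_EXX = 620 MPa.
Total weld length L_w = 510 mm. Treat welds as unit-width lines.
Polar moment about centroid: J = 2[d³/12 + d(b/2)²] = 2[255³/12 + 255×70²] = 5263000 mm³.
Direct shear f_v = P/L_w = 429×10³ / 510 = 841.2 N/mm (vertical).
Torsion M = P·e = 429×10³ × 125 = 53625000 N·mm.
Critical point at (x, y) = (70, 127.5) from centroid. f_tx = M·y/J = 1299 N/mm; f_ty = M·x/J = 713.3 N/mm.
Resultant f_max = √[f_tx² + (f_v + f_ty)²] = √[1299² + (841.2 + 713.3)²] = 2026 N/mm.
Capacity per unit length: r_n/Ω = (1/2.0) × 0.6 × 620 × (0.707 × 14) = 1841 N/mm.
2026 > 1841 → NOT adequate.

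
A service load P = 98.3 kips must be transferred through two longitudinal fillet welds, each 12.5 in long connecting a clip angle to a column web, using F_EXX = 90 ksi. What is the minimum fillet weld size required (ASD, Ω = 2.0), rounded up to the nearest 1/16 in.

Total weld length L = 25 in.
Required throat t_e = P × Ω / (0.6 F_EXX × L) = 98.3 × 2.0 / (0.6 × 90 × 25) = 0.1456 in.
Required leg w = t_e / 0.707 = 0.206 in → use 1/4 in.

w = 1/4 in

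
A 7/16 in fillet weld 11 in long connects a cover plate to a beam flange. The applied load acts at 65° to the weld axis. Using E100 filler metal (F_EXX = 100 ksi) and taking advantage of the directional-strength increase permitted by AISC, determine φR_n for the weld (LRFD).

t_e = 0.707 × 0.4375 = 0.3093 in; A_we = 0.3093 × 11 = 3.402 in².
Directional factor: 1.0 + 0.5 sin^1.5(65°) = 1.431.
F_nw = 0.6 × 100 × 1.431 = 85.88 ksi.
φR_n = 0.75 × 85.88 × 3.402 = 219.2 kip.

φR_n ≈ 219 kip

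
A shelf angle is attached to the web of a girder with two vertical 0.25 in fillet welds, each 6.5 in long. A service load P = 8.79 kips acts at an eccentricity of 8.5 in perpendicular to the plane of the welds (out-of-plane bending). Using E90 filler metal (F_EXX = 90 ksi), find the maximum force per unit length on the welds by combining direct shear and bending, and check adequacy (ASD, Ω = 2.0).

L_w = 2 × 6.5 = 13 in; section modulus (unit throat) S = 2 × L²/6 = 14.08 in².
Direct shear f_v = P/L_w = 8.79/13 = 0.6762 kip/in.
Moment M = P × e = 8.79 × 8.5 = 74.715 kip·in; bending f_b = M/S = 5.305 kip/in.
f_max = √(f_v² + f_b²) = √(0.6762² + 5.305²) = 5.348 kip/in.
r_n/Ω = (1/2.0) × 0.6 × 90 × (0.707 × 0.25) = 4.772 kip/in → NOT adequate.

f_max ≈ 5.35 kip/in; NOT adequate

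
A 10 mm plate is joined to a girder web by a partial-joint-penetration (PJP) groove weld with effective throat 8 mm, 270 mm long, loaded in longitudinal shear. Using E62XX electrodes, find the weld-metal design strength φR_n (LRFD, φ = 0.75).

φR_n ≈ 603 kN

E62XX → F_EXX = 620 MPa.
Effective throat (given) t_e = 8 mm.
A_we = 8 × 270 = 2160 mm².
F_nw = 0.6 F_EXX = 372 MPa.
φR_n = 0.75 × 372 × 2160 × 10⁻³ = 602.6 kN.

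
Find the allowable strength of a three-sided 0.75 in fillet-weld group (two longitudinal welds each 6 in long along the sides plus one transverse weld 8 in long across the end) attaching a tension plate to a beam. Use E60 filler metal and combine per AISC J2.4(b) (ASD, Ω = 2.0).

E60XX → F_EXX = 60 ksi.
t_e = 0.707 × 0.75 = 0.5302 in.
R_nwl = 0.6 × 60 × 0.5302 × 12 = 229.1 kips (longitudinal, 2 welds).
R_nwt = 0.6 × 60 × 0.5302 × 8 = 152.7 kips (transverse, base value).
(i) R_nwl + R_nwt = 381.8 kips; (ii) 0.85 R_nwl + 1.5 R_nwt = 423.8 kips.
R_n = max = 423.8 kips [governs: (ii)]; R_n/Ω = 211.9 kips.

R_n/Ω ≈ 212 kips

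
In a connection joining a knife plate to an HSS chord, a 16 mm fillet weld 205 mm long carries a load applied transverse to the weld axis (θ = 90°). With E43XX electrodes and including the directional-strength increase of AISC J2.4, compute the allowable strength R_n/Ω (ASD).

E43XX → F_EXX = 430 MPa.
t_e = 0.707 × 16 = 11.31 mm; A_we = 11.31 × 205 = 2319 mm².
Directional factor: 1.0 + 0.5 sin^1.5(90°) = 1.5.
F_nw = 0.6 × 430 × 1.5 = 387 MPa.
R_n/Ω = (387 × 2319) / 2.0 × 10⁻³ = 448.7 kN.

R_n/Ω ≈ 449 kN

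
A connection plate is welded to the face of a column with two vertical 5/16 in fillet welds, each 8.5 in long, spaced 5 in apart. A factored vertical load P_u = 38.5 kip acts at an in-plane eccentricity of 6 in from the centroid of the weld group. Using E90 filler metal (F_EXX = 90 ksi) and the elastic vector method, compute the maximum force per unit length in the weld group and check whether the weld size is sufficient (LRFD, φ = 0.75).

f_max ≈ 6.89 kip/in; adequate

Total weld length L_w = 17 in. Treat welds as unit-width lines.
Polar moment about centroid: J = 2[d³/12 + d(b/2)²] = 2[8.5³/12 + 8.5×2.5²] = 208.6 in³.
Direct shear f_v = P/L_w = 38.5 / 17 = 2.265 kip/in (vertical).
Torsion M = P·e = 38.5 × 6 = 231 kip·in.
Critical point at (x, y) = (2.5, 4.25) from centroid. f_tx = M·y/J = 4.706 kip/in; f_ty = M·x/J = 2.768 kip/in.
Resultant f_max = √[f_tx² + (f_v + f_ty)²] = √[4.706² + (2.265 + 2.768)²] = 6.891 kip/in.
Capacity per unit length: φr_n = 0.75 × 0.6 × 90 × (0.707 × 0.3125) = 8.948 kip/in.
6.891 ≤ 8.948 → adequate.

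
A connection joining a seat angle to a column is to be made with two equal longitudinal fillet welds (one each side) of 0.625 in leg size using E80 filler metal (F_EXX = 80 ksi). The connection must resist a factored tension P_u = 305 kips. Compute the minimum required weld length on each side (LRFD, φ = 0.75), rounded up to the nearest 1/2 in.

Throat t_e = 0.707 × 0.625 = 0.4419 in.
φr_n = 0.75 × 0.6 × 80 × 0.4419 = 15.91 kips/in.
L_req = P_u / φr_n = 305 / 15.91 = 19.17 in total.
Per side: 19.17 / 2 = 9.587 in.
Round up → use L = 10 in on each side.

L = 10 in on each side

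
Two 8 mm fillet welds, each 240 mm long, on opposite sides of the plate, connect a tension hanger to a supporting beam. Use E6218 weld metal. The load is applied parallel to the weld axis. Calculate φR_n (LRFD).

E62XX → F_EXX = 620 MPa.
Effective throat t_e = 0.707 × 8 = 5.656 mm.
Total length L = 480 mm; A_we = 5.656 × 480 = 2715 mm².
F_nw = 0.6 F_EXX = 0.6 × 620 = 372 MPa.
φR_n = 0.75 × 372 × 2715 × 10⁻³ = 757.5 kN.

φR_n ≈ 757 kN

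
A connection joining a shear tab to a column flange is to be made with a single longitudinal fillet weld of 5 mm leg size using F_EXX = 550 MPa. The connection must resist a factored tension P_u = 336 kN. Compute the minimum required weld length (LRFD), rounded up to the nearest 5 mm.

Throat t_e = 0.707 × 5 = 3.535 mm.
φr_n = 0.75 × 0.6 × 550 × 3.535 × 10⁻³ = 0.8749 kN/mm.
L_req = P_u / φr_n = 336 / 0.8749 = 384 mm total.
Round up → use L = 385 mm.

L = 385 mm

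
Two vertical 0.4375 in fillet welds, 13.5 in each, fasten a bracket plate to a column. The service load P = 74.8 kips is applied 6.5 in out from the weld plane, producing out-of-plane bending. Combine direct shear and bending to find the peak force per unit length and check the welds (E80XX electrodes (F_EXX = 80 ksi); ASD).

f_max ≈ 8.47 kip/in; NOT adequate

L_w = 2 × 13.5 = 27 in; section modulus (unit throat) S = 2 × L²/6 = 60.75 in².
Direct shear f_v = P/L_w = 74.8/27 = 2.77 kip/in.
Moment M = P × e = 74.8 × 6.5 = 486.2 kip·in; bending f_b = M/S = 8.003 kip/in.
f_max = √(f_v² + f_b²) = √(2.77² + 8.003²) = 8.469 kip/in.
r_n/Ω = (1/2.0) × 0.6 × 80 × (0.707 × 0.4375) = 7.423 kip/in → NOT adequate.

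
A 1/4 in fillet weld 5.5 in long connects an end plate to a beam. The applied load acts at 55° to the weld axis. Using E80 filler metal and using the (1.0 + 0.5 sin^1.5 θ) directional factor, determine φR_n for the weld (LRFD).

φR_n ≈ 48 kips

E80XX → F_EXX = 80 ksi.
t_e = 0.707 × 0.25 = 0.1767 in; A_we = 0.1767 × 5.5 = 0.9721 in².
Directional factor: 1.0 + 0.5 sin^1.5(55°) = 1.371.
F_nw = 0.6 × 80 × 1.371 = 65.79 ksi.
φR_n = 0.75 × 65.79 × 0.9721 = 47.97 kips.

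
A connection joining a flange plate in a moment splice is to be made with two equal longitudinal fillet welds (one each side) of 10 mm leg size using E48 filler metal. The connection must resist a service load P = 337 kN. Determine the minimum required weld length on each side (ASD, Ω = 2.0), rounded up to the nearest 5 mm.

E48XX → F_EXX = 480 MPa.
Throat t_e = 0.707 × 10 = 7.07 mm.
r_n/Ω = (0.6 × 480 × 7.07) / 2.0 = 1018 N/mm = 1.018 kN/mm.
L_req = P / (r_n/Ω) = 337 / 1.018 = 331 mm total.
Per side: 331 / 2 = 165.5 mm.
Round up → use L = 170 mm on each side.

L = 170 mm on each side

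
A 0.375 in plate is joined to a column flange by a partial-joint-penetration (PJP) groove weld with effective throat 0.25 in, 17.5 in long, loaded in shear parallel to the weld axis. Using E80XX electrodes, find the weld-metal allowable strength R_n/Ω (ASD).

E80XX → F_EXX = 80 ksi.
Effective throat (given) t_e = 0.25 in.
A_we = 0.25 × 17.5 = 4.375 in².
F_nw = 0.6 F_EXX = 48 ksi.
R_n/Ω = (48 × 4.375) / 2.0 = 105 kip.

R_n/Ω ≈ 105 kip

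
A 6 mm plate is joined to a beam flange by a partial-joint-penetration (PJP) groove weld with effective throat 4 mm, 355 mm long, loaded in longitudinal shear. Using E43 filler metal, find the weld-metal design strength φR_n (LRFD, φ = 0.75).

φR_n ≈ 275 kN

E43XX → F_EXX = 430 MPa.
Effective throat (given) t_e = 4 mm.
A_we = 4 × 355 = 1420 mm².
F_nw = 0.6 F_EXX = 258 MPa.
φR_n = 0.75 × 258 × 1420 × 10⁻³ = 274.8 kN.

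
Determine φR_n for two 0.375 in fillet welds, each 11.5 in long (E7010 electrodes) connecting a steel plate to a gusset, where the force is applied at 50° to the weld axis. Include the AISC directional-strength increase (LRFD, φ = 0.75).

E70XX → F_EXX = 70 ksi.
t_e = 0.707 × 0.375 = 0.2651 in; A_we = 0.2651 × 23 = 6.098 in².
Directional factor: 1.0 + 0.5 sin^1.5(50°) = 1.335.
F_nw = 0.6 × 70 × 1.335 = 56.08 ksi.
φR_n = 0.75 × 56.08 × 6.098 = 256.5 kips.

φR_n ≈ 256 kips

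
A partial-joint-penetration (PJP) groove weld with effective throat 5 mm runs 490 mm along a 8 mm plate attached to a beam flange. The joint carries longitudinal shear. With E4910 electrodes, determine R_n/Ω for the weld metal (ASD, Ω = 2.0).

E49XX → F_EXX = 490 MPa.
Effective throat (given) t_e = 5 mm.
A_we = 5 × 490 = 2450 mm².
F_nw = 0.6 F_EXX = 294 MPa.
R_n/Ω = (294 × 2450) / 2.0 × 10⁻³ = 360.2 kN.

R_n/Ω ≈ 360 kN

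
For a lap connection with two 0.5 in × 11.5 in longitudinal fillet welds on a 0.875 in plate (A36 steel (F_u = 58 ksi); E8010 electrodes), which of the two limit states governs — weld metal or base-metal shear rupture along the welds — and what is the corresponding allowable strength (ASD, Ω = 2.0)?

R_n/Ω ≈ 195 kips (weld metal governs)

E80XX → F_EXX = 80 ksi.
t_e = 0.707 × 0.5 = 0.3535 in; L = 23 in.
Weld metal: R_n/Ω = (1/2.0) × 0.6 × 80 × 0.3535 × 23 = 195.1 kips.
Base metal (shear rupture): R_n/Ω = (1/2.0) × 0.6 × 58 × 0.875 × 23 = 350.2 kips.
Governing: weld metal.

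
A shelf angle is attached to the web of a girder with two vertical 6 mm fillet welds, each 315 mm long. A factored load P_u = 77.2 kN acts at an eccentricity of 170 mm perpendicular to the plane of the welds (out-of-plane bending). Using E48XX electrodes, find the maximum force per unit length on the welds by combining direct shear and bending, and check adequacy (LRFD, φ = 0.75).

f_max ≈ 415 N/mm; adequate

E48XX → F_EXX = 480 MPa.
L_w = 2 × 315 = 630 mm; section modulus (unit throat) S = 2 × L²/6 = 33080 mm².
Direct shear f_v = P/L_w = 77.2×10³/630 = 122.5 N/mm.
Moment M = P × e = 77.2×10³ × 170 = 13124000 N·mm; bending f_b = M/S = 396.8 N/mm.
f_max = √(f_v² + f_b²) = √(122.5² + 396.8²) = 415.3 N/mm.
φr_n = 0.75 × 0.6 × 480 × (0.707 × 6) = 916.3 N/mm → adequate.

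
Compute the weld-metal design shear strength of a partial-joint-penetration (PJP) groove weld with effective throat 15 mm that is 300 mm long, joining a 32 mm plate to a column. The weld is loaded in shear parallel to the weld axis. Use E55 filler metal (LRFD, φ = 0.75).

E55XX → F_EXX = 550 MPa.
Effective throat (given) t_e = 15 mm.
A_we = 15 × 300 = 4500 mm².
F_nw = 0.6 F_EXX = 330 MPa.
φR_n = 0.75 × 330 × 4500 × 10⁻³ = 1114 kN.

φR_n ≈ 1110 kN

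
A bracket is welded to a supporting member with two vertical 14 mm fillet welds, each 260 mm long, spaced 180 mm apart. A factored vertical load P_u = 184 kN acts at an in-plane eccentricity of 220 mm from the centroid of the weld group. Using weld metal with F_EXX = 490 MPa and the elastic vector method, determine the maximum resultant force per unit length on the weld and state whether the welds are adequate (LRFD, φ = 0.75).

Total weld length L_w = 520 mm. Treat welds as unit-width lines.
Polar moment about centroid: J = 2[d³/12 + d(b/2)²] = 2[260³/12 + 260×90²] = 7141000 mm³.
Direct shear f_v = P/L_w = 184×10³ / 520 = 353.8 N/mm (vertical).
Torsion M = P·e = 184×10³ × 220 = 40480000 N·mm.
Critical point at (x, y) = (90, 130) from centroid. f_tx = M·y/J = 736.9 N/mm; f_ty = M·x/J = 510.2 N/mm.
Resultant f_max = √[f_tx² + (f_v + f_ty)²] = √[736.9² + (353.8 + 510.2)²] = 1136 N/mm.
Capacity per unit length: φr_n = 0.75 × 0.6 × 490 × (0.707 × 14) = 2183 N/mm.
1136 ≤ 2183 → adequate.

f_max ≈ 1140 N/mm; adequate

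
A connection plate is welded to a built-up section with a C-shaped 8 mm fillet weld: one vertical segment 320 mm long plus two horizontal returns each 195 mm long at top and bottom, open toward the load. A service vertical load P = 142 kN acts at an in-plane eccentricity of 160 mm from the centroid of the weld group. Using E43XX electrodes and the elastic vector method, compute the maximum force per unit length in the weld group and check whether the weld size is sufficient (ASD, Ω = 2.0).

E43XX → F_EXX = 430 MPa.
Total weld length L_w = 710 mm. Treat welds as unit-width lines.
Centroid: x̄ = 2×195×97.5 / 710 = 53.56 mm from the vertical weld.
Polar moment about centroid: J = I_x + I_y = [320³/12 + 2×195×160²] + [320×53.56² + 2(195³/12 + 195×43.94²)] = 15620000 mm³.
Direct shear f_v = P/L_w = 142×10³ / 710 = 200 N/mm (vertical).
Torsion M = P·e = 142×10³ × 160 = 22720000 N·mm.
Critical point at (x, y) = (141.4, 160) from centroid. f_tx = M·y/J = 232.7 N/mm; f_ty = M·x/J = 205.7 N/mm.
Resultant f_max = √[f_tx² + (f_v + f_ty)²] = √[232.7² + (200 + 205.7)²] = 467.7 N/mm.
Capacity per unit length: r_n/Ω = (1/2.0) × 0.6 × 430 × (0.707 × 8) = 729.6 N/mm.
467.7 ≤ 729.6 → adequate.

f_max ≈ 468 N/mm; adequate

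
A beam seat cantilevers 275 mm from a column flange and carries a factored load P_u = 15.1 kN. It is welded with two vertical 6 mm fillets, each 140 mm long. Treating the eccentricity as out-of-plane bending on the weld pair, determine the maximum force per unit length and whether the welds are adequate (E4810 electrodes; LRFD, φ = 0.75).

f_max ≈ 638 N/mm; adequate

E48XX → F_EXX = 480 MPa.
L_w = 2 × 140 = 280 mm; section modulus (unit throat) S = 2 × L²/6 = 6533 mm².
Direct shear f_v = P/L_w = 15.1×10³/280 = 53.93 N/mm.
Moment M = P × e = 15.1×10³ × 275 = 4152500 N·mm; bending f_b = M/S = 635.6 N/mm.
f_max = √(f_v² + f_b²) = √(53.93² + 635.6²) = 637.9 N/mm.
φr_n = 0.75 × 0.6 × 480 × (0.707 × 6) = 916.3 N/mm → adequate.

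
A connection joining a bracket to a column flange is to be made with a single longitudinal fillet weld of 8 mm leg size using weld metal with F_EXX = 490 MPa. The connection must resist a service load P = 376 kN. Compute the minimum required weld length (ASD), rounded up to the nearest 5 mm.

Throat t_e = 0.707 × 8 = 5.656 mm.
r_n/Ω = (0.6 × 490 × 5.656) / 2.0 = 831.4 N/mm = 0.8314 kN/mm.
L_req = P / (r_n/Ω) = 376 / 0.8314 = 452.2 mm total.
Round up → use L = 455 mm.

L = 455 mm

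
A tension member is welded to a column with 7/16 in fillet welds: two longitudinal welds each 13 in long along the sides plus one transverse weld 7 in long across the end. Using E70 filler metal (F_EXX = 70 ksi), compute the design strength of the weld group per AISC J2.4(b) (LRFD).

φR_n ≈ 322 kip

t_e = 0.707 × 0.4375 = 0.3093 in.
R_nwl = 0.6 × 70 × 0.3093 × 26 = 337.8 kip (longitudinal, 2 welds).
R_nwt = 0.6 × 70 × 0.3093 × 7 = 90.94 kip (transverse, base value).
(i) R_nwl + R_nwt = 428.7 kip; (ii) 0.85 R_nwl + 1.5 R_nwt = 423.5 kip.
R_n = max = 428.7 kip [governs: (i)]; φR_n = 321.5 kip.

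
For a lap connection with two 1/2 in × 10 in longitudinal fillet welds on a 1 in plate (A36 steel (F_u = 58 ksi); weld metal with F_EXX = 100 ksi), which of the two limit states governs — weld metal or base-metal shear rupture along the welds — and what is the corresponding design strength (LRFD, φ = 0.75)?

φR_n ≈ 318 kip (weld metal governs)

t_e = 0.707 × 0.5 = 0.3535 in; L = 20 in.
Weld metal: φR_n = 0.75 × 0.6 × 100 × 0.3535 × 20 = 318.1 kip.
Base metal (shear rupture): φR_n = 0.75 × 0.6 × 58 × 1 × 20 = 522 kip.
Governing: weld metal.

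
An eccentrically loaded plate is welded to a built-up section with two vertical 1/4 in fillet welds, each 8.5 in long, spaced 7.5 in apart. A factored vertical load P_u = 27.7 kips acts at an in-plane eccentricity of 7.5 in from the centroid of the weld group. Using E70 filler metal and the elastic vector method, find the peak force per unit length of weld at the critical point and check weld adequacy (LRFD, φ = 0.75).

f_max ≈ 4.69 kip/in; adequate

E70XX → F_EXX = 70 ksi.
Total weld length L_w = 17 in. Treat welds as unit-width lines.
Polar moment about centroid: J = 2[d³/12 + d(b/2)²] = 2[8.5³/12 + 8.5×3.75²] = 341.4 in³.
Direct shear f_v = P/L_w = 27.7 / 17 = 1.629 kip/in (vertical).
Torsion M = P·e = 27.7 × 7.5 = 207.75 kip·in.
Critical point at (x, y) = (3.75, 4.25) from centroid. f_tx = M·y/J = 2.586 kip/in; f_ty = M·x/J = 2.282 kip/in.
Resultant f_max = √[f_tx² + (f_v + f_ty)²] = √[2.586² + (1.629 + 2.282)²] = 4.689 kip/in.
Capacity per unit length: φr_n = 0.75 × 0.6 × 70 × (0.707 × 0.25) = 5.568 kip/in.
4.689 ≤ 5.568 → adequate.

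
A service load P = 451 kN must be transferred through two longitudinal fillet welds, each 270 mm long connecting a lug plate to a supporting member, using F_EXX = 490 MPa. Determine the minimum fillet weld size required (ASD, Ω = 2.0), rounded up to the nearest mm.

Total weld length L = 540 mm.
Required throat t_e = P × Ω / (0.6 F_EXX × L) = 451 × 2.0 / (0.6 × 490 × 540 × 10⁻³) = 5.682 mm.
Required leg w = t_e / 0.707 = 8.036 mm → use 9 mm.

w = 9 mm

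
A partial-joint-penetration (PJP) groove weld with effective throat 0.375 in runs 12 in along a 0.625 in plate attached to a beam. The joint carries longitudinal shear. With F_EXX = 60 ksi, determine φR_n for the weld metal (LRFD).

Effective throat (given) t_e = 0.375 in.
A_we = 0.375 × 12 = 4.5 in².
F_nw = 0.6 F_EXX = 36 ksi.
φR_n = 0.75 × 36 × 4.5 = 121.5 kips.

φR_n ≈ 122 kips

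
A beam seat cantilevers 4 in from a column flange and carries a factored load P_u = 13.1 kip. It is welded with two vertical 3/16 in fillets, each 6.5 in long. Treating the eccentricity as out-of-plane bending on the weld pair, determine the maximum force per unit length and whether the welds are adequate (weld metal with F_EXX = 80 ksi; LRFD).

f_max ≈ 3.85 kip/in; adequate

L_w = 2 × 6.5 = 13 in; section modulus (unit throat) S = 2 × L²/6 = 14.08 in².
Direct shear f_v = P/L_w = 13.1/13 = 1.008 kip/in.
Moment M = P × e = 13.1 × 4 = 52.4 kip·in; bending f_b = M/S = 3.721 kip/in.
f_max = √(f_v² + f_b²) = √(1.008² + 3.721²) = 3.855 kip/in.
φr_n = 0.75 × 0.6 × 80 × (0.707 × 0.1875) = 4.772 kip/in → adequate.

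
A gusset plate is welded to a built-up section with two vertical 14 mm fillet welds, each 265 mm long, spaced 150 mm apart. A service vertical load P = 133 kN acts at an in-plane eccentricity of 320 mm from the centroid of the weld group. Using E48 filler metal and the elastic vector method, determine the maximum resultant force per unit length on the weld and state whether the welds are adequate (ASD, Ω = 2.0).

f_max ≈ 1210 N/mm; adequate

E48XX → F_EXX = 480 MPa.
Total weld length L_w = 530 mm. Treat welds as unit-width lines.
Polar moment about centroid: J = 2[d³/12 + d(b/2)²] = 2[265³/12 + 265×75²] = 6083000 mm³.
Direct shear f_v = P/L_w = 133×10³ / 530 = 250.9 N/mm (vertical).
Torsion M = P·e = 133×10³ × 320 = 42560000 N·mm.
Critical point at (x, y) = (75, 132.5) from centroid. f_tx = M·y/J = 927.1 N/mm; f_ty = M·x/J = 524.8 N/mm.
Resultant f_max = √[f_tx² + (f_v + f_ty)²] = √[927.1² + (250.9 + 524.8)²] = 1209 N/mm.
Capacity per unit length: r_n/Ω = (1/2.0) × 0.6 × 480 × (0.707 × 14) = 1425 N/mm.
1209 ≤ 1425 → adequate.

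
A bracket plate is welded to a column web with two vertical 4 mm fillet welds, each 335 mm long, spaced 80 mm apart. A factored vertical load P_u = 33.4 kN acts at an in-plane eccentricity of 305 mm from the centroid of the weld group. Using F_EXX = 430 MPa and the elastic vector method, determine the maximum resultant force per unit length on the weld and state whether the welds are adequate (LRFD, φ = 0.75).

f_max ≈ 255 N/mm; adequate

Total weld length L_w = 670 mm. Treat welds as unit-width lines.
Polar moment about centroid: J = 2[d³/12 + d(b/2)²] = 2[335³/12 + 335×40²] = 7338000 mm³.
Direct shear f_v = P/L_w = 33.4×10³ / 670 = 49.85 N/mm (vertical).
Torsion M = P·e = 33.4×10³ × 305 = 10187000 N·mm.
Critical point at (x, y) = (40, 167.5) from centroid. f_tx = M·y/J = 232.5 N/mm; f_ty = M·x/J = 55.53 N/mm.
Resultant f_max = √[f_tx² + (f_v + f_ty)²] = √[232.5² + (49.85 + 55.53)²] = 255.3 N/mm.
Capacity per unit length: φr_n = 0.75 × 0.6 × 430 × (0.707 × 4) = 547.2 N/mm.
255.3 ≤ 547.2 → adequate.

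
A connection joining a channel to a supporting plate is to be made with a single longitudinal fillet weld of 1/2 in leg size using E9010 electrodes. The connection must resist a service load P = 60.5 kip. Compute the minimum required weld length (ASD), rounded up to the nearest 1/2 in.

L = 6.5 in

E90XX → F_EXX = 90 ksi.
Throat t_e = 0.707 × 0.5 = 0.3535 in.
r_n/Ω = (0.6 × 90 × 0.3535) / 2.0 = 9.544 kip/in.
L_req = P / (r_n/Ω) = 60.5 / 9.544 = 6.339 in total.
Round up → use L = 6.5 in.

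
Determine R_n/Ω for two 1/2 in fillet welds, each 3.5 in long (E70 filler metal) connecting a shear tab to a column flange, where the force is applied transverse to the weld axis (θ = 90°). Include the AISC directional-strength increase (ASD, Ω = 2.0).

R_n/Ω ≈ 77.9 kips

E70XX → F_EXX = 70 ksi.
t_e = 0.707 × 0.5 = 0.3535 in; A_we = 0.3535 × 7 = 2.474 in².
Directional factor: 1.0 + 0.5 sin^1.5(90°) = 1.5.
F_nw = 0.6 × 70 × 1.5 = 63 ksi.
R_n/Ω = (63 × 2.474) / 2.0 = 77.95 kips.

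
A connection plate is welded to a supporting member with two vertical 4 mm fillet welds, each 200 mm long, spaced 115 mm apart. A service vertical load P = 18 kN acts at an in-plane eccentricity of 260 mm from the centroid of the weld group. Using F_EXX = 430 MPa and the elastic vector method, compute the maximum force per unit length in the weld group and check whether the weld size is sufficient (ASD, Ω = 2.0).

Total weld length L_w = 400 mm. Treat welds as unit-width lines.
Polar moment about centroid: J = 2[d³/12 + d(b/2)²] = 2[200³/12 + 200×57.5²] = 2656000 mm³.
Direct shear f_v = P/L_w = 18×10³ / 400 = 45 N/mm (vertical).
Torsion M = P·e = 18×10³ × 260 = 4680000 N·mm.
Critical point at (x, y) = (57.5, 100) from centroid. f_tx = M·y/J = 176.2 N/mm; f_ty = M·x/J = 101.3 N/mm.
Resultant f_max = √[f_tx² + (f_v + f_ty)²] = √[176.2² + (45 + 101.3)²] = 229 N/mm.
Capacity per unit length: r_n/Ω = (1/2.0) × 0.6 × 430 × (0.707 × 4) = 364.8 N/mm.
229 ≤ 364.8 → adequate.

f_max ≈ 229 N/mm; adequate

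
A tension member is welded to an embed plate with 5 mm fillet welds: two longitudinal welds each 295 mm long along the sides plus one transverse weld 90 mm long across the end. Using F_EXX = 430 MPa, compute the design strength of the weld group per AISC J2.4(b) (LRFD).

φR_n ≈ 465 kN

t_e = 0.707 × 5 = 3.535 mm.
R_nwl = 0.6 × 430 × 3.535 × 590 × 10⁻³ = 538.1 kN (longitudinal, 2 welds).
R_nwt = 0.6 × 430 × 3.535 × 90 × 10⁻³ = 82.08 kN (transverse, base value).
(i) R_nwl + R_nwt = 620.2 kN; (ii) 0.85 R_nwl + 1.5 R_nwt = 580.5 kN.
R_n = max = 620.2 kN [governs: (i)]; φR_n = 465.1 kN.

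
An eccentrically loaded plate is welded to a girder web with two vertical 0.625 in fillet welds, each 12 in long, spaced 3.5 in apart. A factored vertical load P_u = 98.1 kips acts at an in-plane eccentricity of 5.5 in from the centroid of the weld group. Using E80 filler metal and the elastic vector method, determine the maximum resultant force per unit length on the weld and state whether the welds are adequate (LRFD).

E80XX → F_EXX = 80 ksi.
Total weld length L_w = 24 in. Treat welds as unit-width lines.
Polar moment about centroid: J = 2[d³/12 + d(b/2)²] = 2[12³/12 + 12×1.75²] = 361.5 in³.
Direct shear f_v = P/L_w = 98.1 / 24 = 4.087 kip/in (vertical).
Torsion M = P·e = 98.1 × 5.5 = 539.55 kip·in.
Critical point at (x, y) = (1.75, 6) from centroid. f_tx = M·y/J = 8.955 kip/in; f_ty = M·x/J = 2.612 kip/in.
Resultant f_max = √[f_tx² + (f_v + f_ty)²] = √[8.955² + (4.087 + 2.612)²] = 11.18 kip/in.
Capacity per unit length: φr_n = 0.75 × 0.6 × 80 × (0.707 × 0.625) = 15.91 kip/in.
11.18 ≤ 15.91 → adequate.

f_max ≈ 11.2 kip/in; adequate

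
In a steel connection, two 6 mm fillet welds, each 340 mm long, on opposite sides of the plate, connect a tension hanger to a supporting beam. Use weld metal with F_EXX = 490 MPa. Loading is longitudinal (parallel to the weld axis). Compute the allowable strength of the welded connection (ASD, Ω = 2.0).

R_n/Ω ≈ 424 kN

Effective throat t_e = 0.707 × 6 = 4.242 mm.
Total length L = 680 mm; A_we = 4.242 × 680 = 2885 mm².
F_nw = 0.6 F_EXX = 0.6 × 490 = 294 MPa.
R_n = 294 × 2885 × 10⁻³ = 848.1 kN; R_n/Ω = 848.1/2.0 = 424 kN.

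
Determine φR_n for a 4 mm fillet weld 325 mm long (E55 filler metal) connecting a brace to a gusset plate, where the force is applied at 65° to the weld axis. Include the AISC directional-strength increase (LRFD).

φR_n ≈ 326 kN

E55XX → F_EXX = 550 MPa.
t_e = 0.707 × 4 = 2.828 mm; A_we = 2.828 × 325 = 919.1 mm².
Directional factor: 1.0 + 0.5 sin^1.5(65°) = 1.431.
F_nw = 0.6 × 550 × 1.431 = 472.4 MPa.
φR_n = 0.75 × 472.4 × 919.1 × 10⁻³ = 325.6 kN.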